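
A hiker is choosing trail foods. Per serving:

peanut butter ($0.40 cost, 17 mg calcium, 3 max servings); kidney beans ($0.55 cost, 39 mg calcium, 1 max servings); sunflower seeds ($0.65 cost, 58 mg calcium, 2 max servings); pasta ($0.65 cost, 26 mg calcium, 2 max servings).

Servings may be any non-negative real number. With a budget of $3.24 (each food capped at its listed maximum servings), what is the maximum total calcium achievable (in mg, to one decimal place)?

Calcium per dollar: sunflower seeds 89.23, kidney beans 70.91, peanut butter 42.5, pasta 40.
Take 2 servings of sunflower seeds: spends $1.30, +116.0 mg calcium (running total 116.0 mg).
Take 1 serving of kidney beans: spends $0.55, +39.0 mg calcium (running total 155.0 mg).
Take 3 servings of peanut butter: spends $1.20, +51.0 mg calcium (running total 206.0 mg).
Take 0.2923 servings of pasta: spends $0.19, +7.6 mg calcium (running total 213.6 mg).
Filling greedily by calcium-per-dollar is optimal for one linear limit, giving 213.6 mg.

213.6 mg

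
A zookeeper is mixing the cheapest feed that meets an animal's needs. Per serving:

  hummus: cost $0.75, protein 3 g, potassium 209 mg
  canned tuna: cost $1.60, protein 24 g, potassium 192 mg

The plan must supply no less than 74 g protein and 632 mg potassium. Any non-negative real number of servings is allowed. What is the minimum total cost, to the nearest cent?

$5.05

hummus only: max(74/3, 632/209) = 24.67 servings → $18.50.
canned tuna only: max(74/24, 632/192) = 3.292 servings → $5.27.
hummus + canned tuna with both tight: 0.2162 servings and 3.056 servings → $5.05.
So the least-cost plan costs $5.05.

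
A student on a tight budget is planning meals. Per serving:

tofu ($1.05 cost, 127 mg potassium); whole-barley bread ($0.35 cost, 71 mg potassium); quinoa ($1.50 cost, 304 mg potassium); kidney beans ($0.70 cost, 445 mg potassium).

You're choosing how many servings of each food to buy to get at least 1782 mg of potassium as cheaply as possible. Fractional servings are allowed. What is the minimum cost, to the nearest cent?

Cost per mg of potassium: kidney beans $0.0016, whole-barley bread $0.0049, quinoa $0.0049, tofu $0.0083.
With no serving limits, use only kidney beans: 1782 mg / 445 mg = 4.004 servings × $0.70 = $2.80.

$2.80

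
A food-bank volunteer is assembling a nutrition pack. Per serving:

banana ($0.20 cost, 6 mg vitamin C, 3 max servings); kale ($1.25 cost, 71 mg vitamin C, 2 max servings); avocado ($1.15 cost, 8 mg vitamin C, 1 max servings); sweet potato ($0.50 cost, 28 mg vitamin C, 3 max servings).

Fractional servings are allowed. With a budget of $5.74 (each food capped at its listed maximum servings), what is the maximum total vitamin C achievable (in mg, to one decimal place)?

251.9 mg

Vitamin C per dollar: kale 56.8, sweet potato 56, banana 30, avocado 6.957.
Take 2 servings of kale: spends $2.50, +142.0 mg vitamin C (running total 142.0 mg).
Take 3 servings of sweet potato: spends $1.50, +84.0 mg vitamin C (running total 226.0 mg).
Take 3 servings of banana: spends $0.60, +18.0 mg vitamin C (running total 244.0 mg).
Take 0.9913 servings of avocado: spends $1.14, +7.9 mg vitamin C (running total 251.9 mg).
Filling greedily by vitamin C-per-dollar is optimal for one linear limit, giving 251.9 mg.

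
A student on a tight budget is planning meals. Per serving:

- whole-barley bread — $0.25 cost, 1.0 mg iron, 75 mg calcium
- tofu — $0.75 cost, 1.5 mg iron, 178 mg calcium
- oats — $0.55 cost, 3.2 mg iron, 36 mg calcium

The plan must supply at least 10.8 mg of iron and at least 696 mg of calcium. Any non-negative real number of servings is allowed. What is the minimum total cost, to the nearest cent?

$2.56

Check every corner: each single food scaled to meet both minima, and each pair solved so both constraints bind.
whole-barley bread only: max(10.8/1.0, 696/75) = 10.8 servings → $2.70.
tofu only: max(10.8/1.5, 696/178) = 7.2 servings → $5.40.
oats only: max(10.8/3.2, 696/36) = 19.33 servings → $10.63.
whole-barley bread + tofu: the both-tight solution has a negative serving — not a feasible corner.
whole-barley bread + oats with both tight: 9.012 servings and 0.5588 servings → $2.56.
tofu + oats with both tight: 3.566 servings and 1.704 servings → $3.61.
Cheapest feasible corner: $2.56.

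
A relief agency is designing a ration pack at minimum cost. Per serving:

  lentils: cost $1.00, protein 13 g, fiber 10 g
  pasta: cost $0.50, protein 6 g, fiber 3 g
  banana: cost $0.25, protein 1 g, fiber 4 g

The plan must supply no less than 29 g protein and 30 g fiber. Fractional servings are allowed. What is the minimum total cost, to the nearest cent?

This is a tiny linear program; its minimum lies at a vertex of the feasible set. List the vertices and price them.
lentils only: max(29/13, 30/10) = 3 servings → $3.00.
pasta only: max(29/6, 30/3) = 10 servings → $5.00.
banana only: max(29/1, 30/4) = 29 servings → $7.25.
lentils + pasta with both targets exact would need a negative amount; discard.
lentils + banana with both tight: 2.048 servings and 2.381 servings → $2.64.
pasta + banana with both tight: 4.095 servings and 4.429 servings → $3.15.
So the least-cost plan costs $2.64.

$2.64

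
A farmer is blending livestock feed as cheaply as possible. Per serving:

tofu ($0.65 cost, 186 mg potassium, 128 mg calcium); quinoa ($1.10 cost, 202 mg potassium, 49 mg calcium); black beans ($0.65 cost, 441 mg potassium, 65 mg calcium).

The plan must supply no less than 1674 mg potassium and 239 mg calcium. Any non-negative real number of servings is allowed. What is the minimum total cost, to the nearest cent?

This is a tiny linear program; its minimum lies at a vertex of the feasible set. List the vertices and price them.
tofu only: max(1674/186, 239/128) = 9 servings → $5.85.
quinoa only: max(1674/202, 239/49) = 8.287 servings → $9.12.
black beans only: max(1674/441, 239/65) = 3.796 servings → $2.47.
tofu + quinoa with both targets exact would need a negative amount; discard.
tofu + black beans: intersection lies outside the first quadrant.
quinoa + black beans with both targets exact would need a negative amount; discard.
Cheapest feasible corner: $2.47.

$2.47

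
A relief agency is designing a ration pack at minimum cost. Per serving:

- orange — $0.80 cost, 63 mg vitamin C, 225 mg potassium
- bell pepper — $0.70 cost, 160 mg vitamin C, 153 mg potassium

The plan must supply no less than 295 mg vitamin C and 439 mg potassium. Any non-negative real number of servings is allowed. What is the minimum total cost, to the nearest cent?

For a min-cost LP with two ≥-constraints, a basic feasible solution has at most two positive variables.
orange only: max(295/63, 439/225) = 4.683 servings → $3.75.
bell pepper only: max(295/160, 439/153) = 2.869 servings → $2.01.
orange + bell pepper with both tight: 0.9524 servings and 1.469 servings → $1.79.
Cheapest feasible corner: $1.79.

$1.79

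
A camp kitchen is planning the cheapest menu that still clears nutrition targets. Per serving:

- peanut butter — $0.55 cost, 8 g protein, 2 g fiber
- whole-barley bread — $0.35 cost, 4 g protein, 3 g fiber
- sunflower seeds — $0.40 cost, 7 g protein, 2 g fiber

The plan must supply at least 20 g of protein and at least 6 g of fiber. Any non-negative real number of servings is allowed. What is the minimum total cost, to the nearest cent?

$1.16

An LP optimum is at a vertex; with two nutrient constraints at most two foods are used. Check each candidate.
peanut butter only: max(20/8, 6/2) = 3 servings → $1.65.
whole-barley bread only: max(20/4, 6/3) = 5 servings → $1.75.
sunflower seeds only: max(20/7, 6/2) = 3 servings → $1.20.
peanut butter + whole-barley bread with both tight: 2.25 servings and 0.5 servings → $1.41.
peanut butter + sunflower seeds with both targets exact would need a negative amount; discard.
whole-barley bread + sunflower seeds with both tight: 0.1538 servings and 2.769 servings → $1.16.
So the least-cost plan costs $1.16.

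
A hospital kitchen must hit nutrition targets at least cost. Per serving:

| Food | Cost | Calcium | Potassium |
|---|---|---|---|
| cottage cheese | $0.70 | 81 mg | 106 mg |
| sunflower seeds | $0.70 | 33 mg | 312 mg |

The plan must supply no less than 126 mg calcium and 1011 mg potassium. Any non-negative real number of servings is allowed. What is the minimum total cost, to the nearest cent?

$2.39

cottage cheese only: max(126/81, 1011/106) = 9.538 servings → $6.68.
sunflower seeds only: max(126/33, 1011/312) = 3.818 servings → $2.67.
cottage cheese + sunflower seeds with both tight: 0.2732 servings and 3.148 servings → $2.39.
The minimum over all feasible corners is $2.39.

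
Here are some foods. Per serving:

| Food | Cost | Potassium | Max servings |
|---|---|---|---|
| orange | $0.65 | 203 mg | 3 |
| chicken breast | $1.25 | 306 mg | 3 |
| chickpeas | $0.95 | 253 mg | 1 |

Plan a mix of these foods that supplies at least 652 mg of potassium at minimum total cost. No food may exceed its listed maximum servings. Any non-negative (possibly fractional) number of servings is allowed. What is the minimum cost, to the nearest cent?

$2.11

Cost per mg of potassium: orange $0.0032, chickpeas $0.0038, chicken breast $0.0041.
Take 3 servings of orange: +609.0 mg potassium for $1.95 (total $1.95, still need 43.0 mg).
Take 0.17 servings of chickpeas: +43.0 mg potassium for $0.16 (total $2.11, still need 0.0 mg).
Filling from the cheapest source first is optimal under one linear minimum: $2.11.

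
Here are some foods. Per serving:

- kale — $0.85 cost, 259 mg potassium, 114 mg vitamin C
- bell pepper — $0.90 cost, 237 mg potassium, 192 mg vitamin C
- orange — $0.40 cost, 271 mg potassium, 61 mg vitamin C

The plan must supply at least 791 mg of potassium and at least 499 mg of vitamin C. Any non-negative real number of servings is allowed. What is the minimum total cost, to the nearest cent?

Compare the cost at each extreme point of the feasible region.
kale only: max(791/259, 499/114) = 4.377 servings → $3.72.
bell pepper only: max(791/237, 499/192) = 3.338 servings → $3.00.
orange only: max(791/271, 499/61) = 8.18 servings → $3.27.
kale + bell pepper with both tight: 1.48 servings and 1.72 servings → $2.81.
kale + orange: the both-tight solution has a negative serving — not a feasible corner.
bell pepper + orange with both tight: 2.315 servings and 0.8945 servings → $2.44.
The minimum over all feasible corners is $2.44.

$2.44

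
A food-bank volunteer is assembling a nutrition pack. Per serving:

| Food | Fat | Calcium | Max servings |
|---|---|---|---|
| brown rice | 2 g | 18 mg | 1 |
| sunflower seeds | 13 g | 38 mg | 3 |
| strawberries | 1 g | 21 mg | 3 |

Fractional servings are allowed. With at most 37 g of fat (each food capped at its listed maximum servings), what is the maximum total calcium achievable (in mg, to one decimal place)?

174.5 mg

Calcium per g fat: strawberries 21, brown rice 9, sunflower seeds 2.923.
Take 3 servings of strawberries: uses 3 g fat, +63.0 mg calcium (running total 63.0 mg).
Take 1 serving of brown rice: uses 2 g fat, +18.0 mg calcium (running total 81.0 mg).
Take 2.462 servings of sunflower seeds: uses 32 g fat, +93.5 mg calcium (running total 174.5 mg).
Greedy by best ratio exhausts the fat allowance optimally: 174.5 mg.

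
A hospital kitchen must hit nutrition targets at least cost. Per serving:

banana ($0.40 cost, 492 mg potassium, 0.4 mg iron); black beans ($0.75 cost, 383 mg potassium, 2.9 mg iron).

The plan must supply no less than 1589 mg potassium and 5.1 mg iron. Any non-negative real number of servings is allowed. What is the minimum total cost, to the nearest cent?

$1.94

At the optimum either one food covers both requirements or two foods hit both targets exactly; no other combination can be cheaper.
banana only: max(1589/492, 5.1/0.4) = 12.75 servings → $5.10.
black beans only: max(1589/383, 5.1/2.9) = 4.149 servings → $3.11.
banana + black beans with both tight: 2.084 servings and 1.471 servings → $1.94.
The minimum over all feasible corners is $1.94.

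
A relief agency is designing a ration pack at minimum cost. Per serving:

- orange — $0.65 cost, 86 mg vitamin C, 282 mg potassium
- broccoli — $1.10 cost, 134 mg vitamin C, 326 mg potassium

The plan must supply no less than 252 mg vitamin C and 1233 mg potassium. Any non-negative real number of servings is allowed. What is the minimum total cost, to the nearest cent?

The cheapest plan sits at a corner of the feasible region — with two constraints it uses at most two foods.
orange only: max(252/86, 1233/282) = 4.372 servings → $2.84.
broccoli only: max(252/134, 1233/326) = 3.782 servings → $4.16.
orange + broccoli: intersection lies outside the first quadrant.
The minimum over all feasible corners is $2.84.

$2.84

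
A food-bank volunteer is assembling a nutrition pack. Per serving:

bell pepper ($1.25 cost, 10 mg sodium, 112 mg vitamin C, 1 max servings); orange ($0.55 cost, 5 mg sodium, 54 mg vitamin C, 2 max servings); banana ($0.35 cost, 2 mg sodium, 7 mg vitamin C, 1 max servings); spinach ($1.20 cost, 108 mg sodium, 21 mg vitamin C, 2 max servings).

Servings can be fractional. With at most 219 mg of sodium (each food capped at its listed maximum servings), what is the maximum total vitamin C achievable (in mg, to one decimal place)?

265.3 mg

Vitamin C per mg sodium: bell pepper 11.2, orange 10.8, banana 3.5, spinach 0.1944.
Take 1 serving of bell pepper: uses 10 mg sodium, +112.0 mg vitamin C (running total 112.0 mg).
Take 2 servings of orange: uses 10 mg sodium, +108.0 mg vitamin C (running total 220.0 mg).
Take 1 serving of banana: uses 2 mg sodium, +7.0 mg vitamin C (running total 227.0 mg).
Take 1.824 servings of spinach: uses 197 mg sodium, +38.3 mg vitamin C (running total 265.3 mg).
Filling greedily by vitamin C-per-mg sodium is optimal for one linear limit, giving 265.3 mg.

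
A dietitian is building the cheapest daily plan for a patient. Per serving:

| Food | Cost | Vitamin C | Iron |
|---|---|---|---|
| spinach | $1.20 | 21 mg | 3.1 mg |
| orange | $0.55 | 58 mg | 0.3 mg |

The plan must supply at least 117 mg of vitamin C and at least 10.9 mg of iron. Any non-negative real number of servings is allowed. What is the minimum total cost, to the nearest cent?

$4.55

With two linear requirements the optimum uses one or two foods; enumerate the corners.
spinach only: max(117/21, 10.9/3.1) = 5.571 servings → $6.69.
orange only: max(117/58, 10.9/0.3) = 36.33 servings → $19.98.
spinach + orange with both tight: 3.441 servings and 0.7712 servings → $4.55.
The minimum over all feasible corners is $4.55.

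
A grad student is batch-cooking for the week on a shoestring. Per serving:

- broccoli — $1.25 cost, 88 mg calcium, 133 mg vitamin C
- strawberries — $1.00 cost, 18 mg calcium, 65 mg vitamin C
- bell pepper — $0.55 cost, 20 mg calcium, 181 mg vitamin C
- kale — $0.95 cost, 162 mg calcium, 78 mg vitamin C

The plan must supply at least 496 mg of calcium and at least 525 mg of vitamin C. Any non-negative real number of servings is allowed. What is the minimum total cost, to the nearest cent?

Two binding constraints pin down two serving amounts, so the optimal mix uses at most two foods. The candidates are each food alone (scaled to the tighter of calcium/vitamin C) and each pair with both constraints tight.
broccoli only: max(496/88, 525/133) = 5.636 servings → $7.05.
strawberries only: max(496/18, 525/65) = 27.56 servings → $27.56.
bell pepper only: max(496/20, 525/181) = 24.8 servings → $13.64.
kale only: max(496/162, 525/78) = 6.731 servings → $6.39.
broccoli + strawberries with both targets exact would need a negative amount; discard.
broccoli + bell pepper with both targets exact would need a negative amount; discard.
broccoli + kale with both tight: 3.158 servings and 1.346 servings → $5.23.
strawberries + bell pepper: the both-tight solution has a negative serving — not a feasible corner.
strawberries + kale with both tight: 5.08 servings and 2.497 servings → $7.45.
bell pepper + kale with both tight: 1.67 servings and 2.856 servings → $3.63.
So the least-cost plan costs $3.63.

$3.63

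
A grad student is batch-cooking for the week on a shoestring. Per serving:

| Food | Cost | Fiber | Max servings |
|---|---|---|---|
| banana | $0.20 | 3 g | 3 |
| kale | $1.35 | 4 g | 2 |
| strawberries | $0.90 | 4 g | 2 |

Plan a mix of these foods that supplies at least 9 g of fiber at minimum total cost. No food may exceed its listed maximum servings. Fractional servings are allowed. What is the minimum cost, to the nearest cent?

Cost per g of fiber: banana $0.0667, strawberries $0.2250, kale $0.3375.
Take 3 servings of banana: +9.0 g fiber for $0.60 (total $0.60, still need 0.0 g).
Greedy by cheapest-per-g is optimal for a single linear constraint, so the minimum cost is $0.60.

$0.60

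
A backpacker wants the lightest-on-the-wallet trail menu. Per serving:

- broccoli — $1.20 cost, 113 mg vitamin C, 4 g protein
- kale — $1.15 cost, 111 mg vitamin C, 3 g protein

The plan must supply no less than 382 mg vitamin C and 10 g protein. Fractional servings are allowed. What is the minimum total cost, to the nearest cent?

$3.96

An LP optimum is at a vertex; with two nutrient constraints at most two foods are used. Check each candidate.
broccoli only: max(382/113, 10/4) = 3.381 servings → $4.06.
kale only: max(382/111, 10/3) = 3.441 servings → $3.96.
broccoli + kale: the both-tight solution has a negative serving — not a feasible corner.
So the least-cost plan costs $3.96.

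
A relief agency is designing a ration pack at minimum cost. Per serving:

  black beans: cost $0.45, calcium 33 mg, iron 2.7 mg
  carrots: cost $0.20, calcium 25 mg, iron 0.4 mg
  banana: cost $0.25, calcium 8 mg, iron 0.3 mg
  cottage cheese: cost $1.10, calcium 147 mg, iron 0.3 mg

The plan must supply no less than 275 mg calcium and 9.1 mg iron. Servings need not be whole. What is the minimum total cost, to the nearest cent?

An LP optimum is at a vertex; with two nutrient constraints at most two foods are used. Check each candidate.
black beans only: max(275/33, 9.1/2.7) = 8.333 servings → $3.75.
carrots only: max(275/25, 9.1/0.4) = 22.75 servings → $4.55.
banana only: max(275/8, 9.1/0.3) = 34.38 servings → $8.59.
cottage cheese only: max(275/147, 9.1/0.3) = 30.33 servings → $33.37.
black beans + carrots with both tight: 2.164 servings and 8.144 servings → $2.60.
black beans + banana with both targets exact would need a negative amount; discard.
black beans + cottage cheese with both tight: 3.243 servings and 1.143 servings → $2.72.
carrots + banana with both tight: 2.256 servings and 27.33 servings → $7.28.
carrots + cottage cheese: the both-tight solution has a negative serving — not a feasible corner.
banana + cottage cheese with both tight: 30.1 servings and 0.2326 servings → $7.78.
So the least-cost plan costs $2.60.

$2.60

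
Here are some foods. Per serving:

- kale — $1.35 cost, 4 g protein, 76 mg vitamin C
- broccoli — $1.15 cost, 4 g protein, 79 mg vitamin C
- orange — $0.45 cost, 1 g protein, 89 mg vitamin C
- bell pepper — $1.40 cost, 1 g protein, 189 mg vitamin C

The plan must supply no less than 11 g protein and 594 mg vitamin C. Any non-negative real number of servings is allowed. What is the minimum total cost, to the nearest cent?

$4.05

For a min-cost LP with two ≥-constraints, a basic feasible solution has at most two positive variables.
kale only: max(11/4, 594/76) = 7.816 servings → $10.55.
broccoli only: max(11/4, 594/79) = 7.519 servings → $8.65.
orange only: max(11/1, 594/89) = 11 servings → $4.95.
bell pepper only: max(11/1, 594/189) = 11 servings → $15.40.
kale + broccoli: the both-tight solution has a negative serving — not a feasible corner.
kale + orange with both tight: 1.375 servings and 5.5 servings → $4.33.
kale + bell pepper with both tight: 2.184 servings and 2.265 servings → $6.12.
broccoli + orange with both tight: 1.39 servings and 5.44 servings → $4.05.
broccoli + bell pepper with both tight: 2.194 servings and 2.226 servings → $5.64.
orange + bell pepper: the both-tight solution has a negative serving — not a feasible corner.
The minimum over all feasible corners is $4.05.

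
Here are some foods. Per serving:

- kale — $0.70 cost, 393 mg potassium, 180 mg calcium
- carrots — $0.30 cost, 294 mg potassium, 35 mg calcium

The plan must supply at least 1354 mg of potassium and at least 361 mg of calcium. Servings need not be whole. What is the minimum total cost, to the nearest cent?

At the optimum either one food covers both requirements or two foods hit both targets exactly; no other combination can be cheaper.
kale only: max(1354/393, 361/180) = 3.445 servings → $2.41.
carrots only: max(1354/294, 361/35) = 10.31 servings → $3.09.
kale + carrots with both tight: 1.5 servings and 2.6 servings → $1.83.
Cheapest feasible corner: $1.83.

$1.83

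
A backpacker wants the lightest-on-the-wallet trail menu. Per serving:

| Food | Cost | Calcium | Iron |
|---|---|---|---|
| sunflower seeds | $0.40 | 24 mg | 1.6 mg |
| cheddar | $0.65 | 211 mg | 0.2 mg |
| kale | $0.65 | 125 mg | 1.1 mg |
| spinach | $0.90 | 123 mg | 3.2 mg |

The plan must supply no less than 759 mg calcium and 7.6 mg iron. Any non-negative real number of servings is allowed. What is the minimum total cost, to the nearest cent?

The cheapest plan sits at a corner of the feasible region — with two constraints it uses at most two foods.
sunflower seeds only: max(759/24, 7.6/1.6) = 31.62 servings → $12.65.
cheddar only: max(759/211, 7.6/0.2) = 38 servings → $24.70.
kale only: max(759/125, 7.6/1.1) = 6.909 servings → $4.49.
spinach only: max(759/123, 7.6/3.2) = 6.171 servings → $5.55.
sunflower seeds + cheddar with both tight: 4.362 servings and 3.101 servings → $3.76.
sunflower seeds + kale with both tight: 0.663 servings and 5.945 servings → $4.13.
sunflower seeds + spinach: intersection lies outside the first quadrant.
cheddar + kale: the both-tight solution has a negative serving — not a feasible corner.
cheddar + spinach with both tight: 2.296 servings and 2.231 servings → $3.50.
kale + spinach with both tight: 5.644 servings and 0.4348 servings → $4.06.
So the least-cost plan costs $3.50.

$3.50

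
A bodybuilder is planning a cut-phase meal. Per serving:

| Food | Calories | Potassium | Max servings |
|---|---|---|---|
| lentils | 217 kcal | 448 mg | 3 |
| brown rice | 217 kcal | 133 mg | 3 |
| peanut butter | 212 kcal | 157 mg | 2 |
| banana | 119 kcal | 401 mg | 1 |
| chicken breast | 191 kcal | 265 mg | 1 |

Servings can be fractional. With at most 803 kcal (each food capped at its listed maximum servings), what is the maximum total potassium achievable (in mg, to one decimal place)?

1790.8 mg

Potassium per kcal: banana 3.37, lentils 2.065, chicken breast 1.387, peanut butter 0.7406, brown rice 0.6129.
Take 1 serving of banana: uses 119 kcal, +401.0 mg potassium (running total 401.0 mg).
Take 3 servings of lentils: uses 651 kcal, +1344.0 mg potassium (running total 1745.0 mg).
Take 0.1728 servings of chicken breast: uses 33 kcal, +45.8 mg potassium (running total 1790.8 mg).
Filling greedily by potassium-per-kcal is optimal for one linear limit, giving 1790.8 mg.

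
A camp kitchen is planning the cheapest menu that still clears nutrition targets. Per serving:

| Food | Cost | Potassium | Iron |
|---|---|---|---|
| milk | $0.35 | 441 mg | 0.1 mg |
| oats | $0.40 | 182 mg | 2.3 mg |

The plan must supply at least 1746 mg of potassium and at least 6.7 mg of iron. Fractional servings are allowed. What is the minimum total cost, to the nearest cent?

$2.10

Compare the cost at each extreme point of the feasible region.
milk only: max(1746/441, 6.7/0.1) = 67 servings → $23.45.
oats only: max(1746/182, 6.7/2.3) = 9.593 servings → $3.84.
milk + oats with both tight: 2.807 servings and 2.791 servings → $2.10.
The minimum over all feasible corners is $2.10.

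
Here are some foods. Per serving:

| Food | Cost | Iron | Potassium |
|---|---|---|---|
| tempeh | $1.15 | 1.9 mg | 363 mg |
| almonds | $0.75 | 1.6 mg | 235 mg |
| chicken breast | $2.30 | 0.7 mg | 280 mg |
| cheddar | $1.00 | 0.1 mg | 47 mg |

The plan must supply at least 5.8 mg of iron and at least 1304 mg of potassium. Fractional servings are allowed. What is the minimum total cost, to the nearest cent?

With two linear requirements the optimum uses one or two foods; enumerate the corners.
tempeh only: max(5.8/1.9, 1304/363) = 3.592 servings → $4.13.
almonds only: max(5.8/1.6, 1304/235) = 5.549 servings → $4.16.
chicken breast only: max(5.8/0.7, 1304/280) = 8.286 servings → $19.06.
cheddar only: max(5.8/0.1, 1304/47) = 58 servings → $58.00.
tempeh + almonds: the both-tight solution has a negative serving — not a feasible corner.
tempeh + chicken breast with both tight: 2.559 servings and 1.339 servings → $6.02.
tempeh + cheddar with both tight: 2.683 servings and 7.023 servings → $10.11.
almonds + chicken breast with both tight: 2.509 servings and 2.552 servings → $7.75.
almonds + cheddar with both tight: 2.75 servings and 13.99 servings → $16.06.
chicken breast + cheddar: intersection lies outside the first quadrant.
The minimum over all feasible corners is $4.13.

$4.13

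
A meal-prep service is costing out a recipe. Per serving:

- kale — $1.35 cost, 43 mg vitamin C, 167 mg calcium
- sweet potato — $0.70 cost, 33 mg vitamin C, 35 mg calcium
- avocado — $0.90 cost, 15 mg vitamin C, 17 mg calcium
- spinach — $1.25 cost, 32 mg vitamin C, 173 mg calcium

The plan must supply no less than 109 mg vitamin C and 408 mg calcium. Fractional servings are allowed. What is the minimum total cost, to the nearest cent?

$3.37

kale only: max(109/43, 408/167) = 2.535 servings → $3.42.
sweet potato only: max(109/33, 408/35) = 11.66 servings → $8.16.
avocado only: max(109/15, 408/17) = 24 servings → $21.60.
spinach only: max(109/32, 408/173) = 3.406 servings → $4.26.
kale + sweet potato with both tight: 2.409 servings and 0.1645 servings → $3.37.
kale + avocado with both tight: 2.405 servings and 0.3715 servings → $3.58.
kale + spinach: intersection lies outside the first quadrant.
sweet potato + avocado: the both-tight solution has a negative serving — not a feasible corner.
sweet potato + spinach with both tight: 1.264 servings and 2.103 servings → $3.51.
avocado + spinach with both tight: 2.828 servings and 2.08 servings → $5.15.
The minimum over all feasible corners is $3.37.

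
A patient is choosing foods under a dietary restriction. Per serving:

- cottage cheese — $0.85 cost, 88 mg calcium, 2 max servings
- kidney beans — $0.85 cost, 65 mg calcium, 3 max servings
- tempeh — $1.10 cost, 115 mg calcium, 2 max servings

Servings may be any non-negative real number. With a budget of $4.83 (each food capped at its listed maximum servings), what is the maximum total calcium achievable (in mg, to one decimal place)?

Calcium per dollar: tempeh 104.5, cottage cheese 103.5, kidney beans 76.47.
Take 2 servings of tempeh: spends $2.20, +230.0 mg calcium (running total 230.0 mg).
Take 2 servings of cottage cheese: spends $1.70, +176.0 mg calcium (running total 406.0 mg).
Take 1.094 servings of kidney beans: spends $0.93, +71.1 mg calcium (running total 477.1 mg).
Filling greedily by calcium-per-dollar is optimal for one linear limit, giving 477.1 mg.

477.1 mg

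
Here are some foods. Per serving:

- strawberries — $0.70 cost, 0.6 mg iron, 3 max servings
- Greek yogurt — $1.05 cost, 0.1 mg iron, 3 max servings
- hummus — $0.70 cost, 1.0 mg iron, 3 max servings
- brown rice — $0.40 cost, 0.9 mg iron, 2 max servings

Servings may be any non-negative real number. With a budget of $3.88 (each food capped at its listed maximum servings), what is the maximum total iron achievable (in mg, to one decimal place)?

Iron per dollar: brown rice 2.25, hummus 1.429, strawberries 0.8571, Greek yogurt 0.09524.
Take 2 servings of brown rice: spends $0.80, +1.8 mg iron (running total 1.8 mg).
Take 3 servings of hummus: spends $2.10, +3.0 mg iron (running total 4.8 mg).
Take 1.4 servings of strawberries: spends $0.98, +0.8 mg iron (running total 5.6 mg).
Greedy by best ratio exhausts the cost allowance optimally: 5.6 mg.

5.6 mg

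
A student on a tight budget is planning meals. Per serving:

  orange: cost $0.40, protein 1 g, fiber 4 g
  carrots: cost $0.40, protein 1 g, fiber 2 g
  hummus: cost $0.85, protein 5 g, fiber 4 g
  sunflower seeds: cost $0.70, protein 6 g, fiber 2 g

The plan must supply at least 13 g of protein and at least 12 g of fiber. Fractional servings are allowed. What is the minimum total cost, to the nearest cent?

$2.11

At the optimum either one food covers both requirements or two foods hit both targets exactly; no other combination can be cheaper.
orange only: max(13/1, 12/4) = 13 servings → $5.20.
carrots only: max(13/1, 12/2) = 13 servings → $5.20.
hummus only: max(13/5, 12/4) = 3 servings → $2.55.
sunflower seeds only: max(13/6, 12/2) = 6 servings → $4.20.
orange + carrots with both targets exact would need a negative amount; discard.
orange + hummus with both tight: 0.5 servings and 2.5 servings → $2.33.
orange + sunflower seeds with both tight: 2.091 servings and 1.818 servings → $2.11.
carrots + hummus with both tight: 1.333 servings and 2.333 servings → $2.52.
carrots + sunflower seeds with both tight: 4.6 servings and 1.4 servings → $2.82.
hummus + sunflower seeds: intersection lies outside the first quadrant.
The minimum over all feasible corners is $2.11.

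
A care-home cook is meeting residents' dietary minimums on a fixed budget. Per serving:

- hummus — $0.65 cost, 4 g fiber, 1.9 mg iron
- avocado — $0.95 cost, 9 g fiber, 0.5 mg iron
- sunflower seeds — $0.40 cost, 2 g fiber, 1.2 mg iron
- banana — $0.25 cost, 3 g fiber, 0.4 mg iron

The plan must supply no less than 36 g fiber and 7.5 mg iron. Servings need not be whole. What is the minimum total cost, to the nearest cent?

$3.63

An LP optimum is at a vertex; with two nutrient constraints at most two foods are used. Check each candidate.
hummus only: max(36/4, 7.5/1.9) = 9 servings → $5.85.
avocado only: max(36/9, 7.5/0.5) = 15 servings → $14.25.
sunflower seeds only: max(36/2, 7.5/1.2) = 18 servings → $7.20.
banana only: max(36/3, 7.5/0.4) = 18.75 servings → $4.69.
hummus + avocado with both tight: 3.278 servings and 2.543 servings → $4.55.
hummus + sunflower seeds: intersection lies outside the first quadrant.
hummus + banana with both tight: 1.976 servings and 9.366 servings → $3.63.
avocado + sunflower seeds with both tight: 2.878 servings and 5.051 servings → $4.75.
avocado + banana: the both-tight solution has a negative serving — not a feasible corner.
sunflower seeds + banana with both tight: 2.893 servings and 10.07 servings → $3.67.
So the least-cost plan costs $3.63.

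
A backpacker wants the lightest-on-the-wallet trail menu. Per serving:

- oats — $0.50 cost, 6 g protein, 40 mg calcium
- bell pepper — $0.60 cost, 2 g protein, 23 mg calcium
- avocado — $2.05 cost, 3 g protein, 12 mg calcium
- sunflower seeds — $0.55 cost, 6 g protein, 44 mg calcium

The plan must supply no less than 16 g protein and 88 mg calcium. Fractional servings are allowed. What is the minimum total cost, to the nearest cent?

With two linear requirements the optimum uses one or two foods; enumerate the corners.
oats only: max(16/6, 88/40) = 2.667 servings → $1.33.
bell pepper only: max(16/2, 88/23) = 8 servings → $4.80.
avocado only: max(16/3, 88/12) = 7.333 servings → $15.03.
sunflower seeds only: max(16/6, 88/44) = 2.667 servings → $1.47.
oats + bell pepper with both targets exact would need a negative amount; discard.
oats + avocado with both tight: 1.5 servings and 2.333 servings → $5.53.
oats + sunflower seeds: intersection lies outside the first quadrant.
bell pepper + avocado with both tight: 1.6 servings and 4.267 servings → $9.71.
bell pepper + sunflower seeds with both targets exact would need a negative amount; discard.
avocado + sunflower seeds with both tight: 2.933 servings and 1.2 servings → $6.67.
The minimum over all feasible corners is $1.33.

$1.33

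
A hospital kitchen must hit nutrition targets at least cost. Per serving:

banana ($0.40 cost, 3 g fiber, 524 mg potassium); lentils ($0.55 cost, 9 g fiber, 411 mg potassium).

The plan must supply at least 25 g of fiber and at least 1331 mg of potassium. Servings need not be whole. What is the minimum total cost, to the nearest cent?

$1.63

banana only: max(25/3, 1331/524) = 8.333 servings → $3.33.
lentils only: max(25/9, 1331/411) = 3.238 servings → $1.78.
banana + lentils with both tight: 0.4892 servings and 2.615 servings → $1.63.
The minimum over all feasible corners is $1.63.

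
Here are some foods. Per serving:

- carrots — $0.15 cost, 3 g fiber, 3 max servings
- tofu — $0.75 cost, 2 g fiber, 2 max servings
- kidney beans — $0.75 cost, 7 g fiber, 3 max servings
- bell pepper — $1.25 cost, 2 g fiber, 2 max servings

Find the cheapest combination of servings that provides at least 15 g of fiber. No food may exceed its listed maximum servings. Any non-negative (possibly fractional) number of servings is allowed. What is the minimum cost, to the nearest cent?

$1.09

Cost per g of fiber: carrots $0.0500, kidney beans $0.1071, tofu $0.3750, bell pepper $0.6250.
Take 3 servings of carrots: +9.0 g fiber for $0.45 (total $0.45, still need 6.0 g).
Take 0.8571 servings of kidney beans: +6.0 g fiber for $0.64 (total $1.09, still need 0.0 g).
Filling from the cheapest source first is optimal under one linear minimum: $1.09.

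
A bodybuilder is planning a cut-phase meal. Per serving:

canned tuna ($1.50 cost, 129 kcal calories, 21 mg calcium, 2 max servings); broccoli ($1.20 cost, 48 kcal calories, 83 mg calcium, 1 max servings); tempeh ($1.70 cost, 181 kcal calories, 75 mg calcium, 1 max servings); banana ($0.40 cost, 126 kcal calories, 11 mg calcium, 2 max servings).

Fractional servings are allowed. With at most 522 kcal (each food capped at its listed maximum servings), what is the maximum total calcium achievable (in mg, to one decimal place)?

Calcium per kcal: broccoli 1.729, tempeh 0.4144, canned tuna 0.1628, banana 0.0873.
Take 1 serving of broccoli: uses 48 kcal, +83.0 mg calcium (running total 83.0 mg).
Take 1 serving of tempeh: uses 181 kcal, +75.0 mg calcium (running total 158.0 mg).
Take 2 servings of canned tuna: uses 258 kcal, +42.0 mg calcium (running total 200.0 mg).
Take 0.2778 servings of banana: uses 35 kcal, +3.1 mg calcium (running total 203.1 mg).
Greedy by best ratio exhausts the calories allowance optimally: 203.1 mg.

203.1 mg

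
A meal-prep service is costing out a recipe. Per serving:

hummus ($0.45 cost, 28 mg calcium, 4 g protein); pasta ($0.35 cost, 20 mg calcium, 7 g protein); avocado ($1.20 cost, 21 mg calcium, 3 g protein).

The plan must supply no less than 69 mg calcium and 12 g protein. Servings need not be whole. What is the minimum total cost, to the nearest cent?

$1.12

Two binding constraints pin down two serving amounts, so the optimal mix uses at most two foods. The candidates are each food alone (scaled to the tighter of calcium/protein) and each pair with both constraints tight.
hummus only: max(69/28, 12/4) = 3 servings → $1.35.
pasta only: max(69/20, 12/7) = 3.45 servings → $1.21.
avocado only: max(69/21, 12/3) = 4 servings → $4.80.
hummus + pasta with both tight: 2.095 servings and 0.5172 servings → $1.12.
hummus + avocado (both tight): parallel constraints — no distinct corner.
pasta + avocado with both tight: 0.5172 servings and 2.793 servings → $3.53.
Cheapest feasible corner: $1.12.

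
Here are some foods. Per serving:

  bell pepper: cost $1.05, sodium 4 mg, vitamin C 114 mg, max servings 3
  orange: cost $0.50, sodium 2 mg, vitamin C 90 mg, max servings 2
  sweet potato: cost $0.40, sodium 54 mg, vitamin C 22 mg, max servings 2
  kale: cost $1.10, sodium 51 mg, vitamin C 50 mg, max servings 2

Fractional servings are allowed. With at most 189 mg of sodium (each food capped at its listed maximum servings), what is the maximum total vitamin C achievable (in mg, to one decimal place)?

650.9 mg

Vitamin C per mg sodium: orange 45, bell pepper 28.5, kale 0.9804, sweet potato 0.4074.
Take 2 servings of orange: uses 4 mg sodium, +180.0 mg vitamin C (running total 180.0 mg).
Take 3 servings of bell pepper: uses 12 mg sodium, +342.0 mg vitamin C (running total 522.0 mg).
Take 2 servings of kale: uses 102 mg sodium, +100.0 mg vitamin C (running total 622.0 mg).
Take 1.315 servings of sweet potato: uses 71 mg sodium, +28.9 mg vitamin C (running total 650.9 mg).
Filling greedily by vitamin C-per-mg sodium is optimal for one linear limit, giving 650.9 mg.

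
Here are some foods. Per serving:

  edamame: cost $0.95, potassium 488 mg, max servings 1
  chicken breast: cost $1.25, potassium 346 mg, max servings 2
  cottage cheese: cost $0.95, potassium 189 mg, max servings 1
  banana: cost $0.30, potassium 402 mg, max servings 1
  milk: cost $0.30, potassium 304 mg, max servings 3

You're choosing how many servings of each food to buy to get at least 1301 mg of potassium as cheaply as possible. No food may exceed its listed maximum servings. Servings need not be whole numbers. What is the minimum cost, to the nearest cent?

$1.19

Cost per mg of potassium: banana $0.0007, milk $0.0010, edamame $0.0019, chicken breast $0.0036, cottage cheese $0.0050.
Take 1 serving of banana: +402.0 mg potassium for $0.30 (total $0.30, still need 899.0 mg).
Take 2.957 servings of milk: +899.0 mg potassium for $0.89 (total $1.19, still need 0.0 mg).
Greedy by cheapest-per-mg is optimal for a single linear constraint, so the minimum cost is $1.19.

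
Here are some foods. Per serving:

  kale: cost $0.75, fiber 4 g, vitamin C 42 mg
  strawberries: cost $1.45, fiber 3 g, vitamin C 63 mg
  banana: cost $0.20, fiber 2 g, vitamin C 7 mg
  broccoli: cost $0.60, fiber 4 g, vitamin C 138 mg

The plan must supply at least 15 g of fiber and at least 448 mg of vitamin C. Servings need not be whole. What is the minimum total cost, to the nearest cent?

Compare the cost at each extreme point of the feasible region.
kale only: max(15/4, 448/42) = 10.67 servings → $8.00.
strawberries only: max(15/3, 448/63) = 7.111 servings → $10.31.
banana only: max(15/2, 448/7) = 64 servings → $12.80.
broccoli only: max(15/4, 448/138) = 3.75 servings → $2.25.
kale + strawberries with both targets exact would need a negative amount; discard.
kale + banana: intersection lies outside the first quadrant.
kale + broccoli with both tight: 0.724 servings and 3.026 servings → $2.36.
strawberries + banana with both targets exact would need a negative amount; discard.
strawberries + broccoli with both tight: 1.716 servings and 2.463 servings → $3.97.
banana + broccoli with both tight: 1.121 servings and 3.19 servings → $2.14.
So the least-cost plan costs $2.14.

$2.14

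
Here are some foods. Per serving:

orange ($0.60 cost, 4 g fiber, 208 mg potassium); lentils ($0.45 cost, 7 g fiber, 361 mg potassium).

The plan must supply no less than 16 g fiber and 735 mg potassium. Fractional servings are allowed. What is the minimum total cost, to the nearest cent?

Minimising a linear cost over {fiber ≥ 16, potassium ≥ 735, servings ≥ 0} — the optimum is at a vertex, using one or two foods.
orange only: max(16/4, 735/208) = 4 servings → $2.40.
lentils only: max(16/7, 735/361) = 2.286 servings → $1.03.
orange + lentils with both targets exact would need a negative amount; discard.
The minimum over all feasible corners is $1.03.

$1.03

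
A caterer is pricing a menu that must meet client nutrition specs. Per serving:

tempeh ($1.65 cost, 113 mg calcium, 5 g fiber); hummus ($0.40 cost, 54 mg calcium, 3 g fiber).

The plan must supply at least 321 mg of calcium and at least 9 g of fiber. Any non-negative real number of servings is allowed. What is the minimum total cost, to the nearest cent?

tempeh only: max(321/113, 9/5) = 2.841 servings → $4.69.
hummus only: max(321/54, 9/3) = 5.944 servings → $2.38.
tempeh + hummus: intersection lies outside the first quadrant.
The minimum over all feasible corners is $2.38.

$2.38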